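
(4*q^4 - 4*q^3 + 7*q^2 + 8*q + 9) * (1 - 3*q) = -12*q^5 + 16*q^4 - 25*q^3 - 17*q^2 - 19*q + 9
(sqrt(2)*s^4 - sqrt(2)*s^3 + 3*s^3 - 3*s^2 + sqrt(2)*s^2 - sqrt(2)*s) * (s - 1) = sqrt(2)*s^5 - 2*sqrt(2)*s^4 + 3*s^4 - 6*s^3 + 2*sqrt(2)*s^3 - 2*sqrt(2)*s^2 + 3*s^2 + sqrt(2)*s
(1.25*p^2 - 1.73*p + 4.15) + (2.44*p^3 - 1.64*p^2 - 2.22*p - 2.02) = 2.44*p^3 - 0.39*p^2 - 3.95*p + 2.13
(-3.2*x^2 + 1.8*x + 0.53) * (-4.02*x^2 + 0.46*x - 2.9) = 12.864*x^4 - 8.708*x^3 + 7.9774*x^2 - 4.9762*x - 1.537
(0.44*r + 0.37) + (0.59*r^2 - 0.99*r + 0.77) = 0.59*r^2 - 0.55*r + 1.14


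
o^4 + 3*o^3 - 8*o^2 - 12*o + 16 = (o - 2)*(o - 1)*(o + 2)*(o + 4)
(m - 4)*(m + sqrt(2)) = m^2 - 4*m + sqrt(2)*m - 4*sqrt(2)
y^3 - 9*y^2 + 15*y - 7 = (y - 7)*(y - 1)^2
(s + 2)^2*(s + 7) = s^3 + 11*s^2 + 32*s + 28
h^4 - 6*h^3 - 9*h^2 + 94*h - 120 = (h - 5)*(h - 3)*(h - 2)*(h + 4)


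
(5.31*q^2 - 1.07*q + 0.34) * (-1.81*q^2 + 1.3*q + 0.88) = -9.6111*q^4 + 8.8397*q^3 + 2.6664*q^2 - 0.4996*q + 0.2992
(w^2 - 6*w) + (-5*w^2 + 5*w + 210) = -4*w^2 - w + 210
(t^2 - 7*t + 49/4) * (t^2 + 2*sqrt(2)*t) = t^4 - 7*t^3 + 2*sqrt(2)*t^3 - 14*sqrt(2)*t^2 + 49*t^2/4 + 49*sqrt(2)*t/2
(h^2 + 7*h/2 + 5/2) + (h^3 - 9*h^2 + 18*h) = h^3 - 8*h^2 + 43*h/2 + 5/2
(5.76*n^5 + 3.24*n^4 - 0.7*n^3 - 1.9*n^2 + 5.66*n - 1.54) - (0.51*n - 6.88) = 5.76*n^5 + 3.24*n^4 - 0.7*n^3 - 1.9*n^2 + 5.15*n + 5.34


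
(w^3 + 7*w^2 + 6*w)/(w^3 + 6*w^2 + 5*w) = (w + 6)/(w + 5)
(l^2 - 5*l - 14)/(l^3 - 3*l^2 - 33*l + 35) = (l + 2)/(l^2 + 4*l - 5)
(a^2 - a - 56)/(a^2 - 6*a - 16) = (a + 7)/(a + 2)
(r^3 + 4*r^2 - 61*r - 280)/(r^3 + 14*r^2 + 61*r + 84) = (r^2 - 3*r - 40)/(r^2 + 7*r + 12)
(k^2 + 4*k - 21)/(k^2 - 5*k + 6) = (k + 7)/(k - 2)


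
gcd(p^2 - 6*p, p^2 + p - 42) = p - 6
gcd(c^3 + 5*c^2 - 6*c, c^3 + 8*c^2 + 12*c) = c^2 + 6*c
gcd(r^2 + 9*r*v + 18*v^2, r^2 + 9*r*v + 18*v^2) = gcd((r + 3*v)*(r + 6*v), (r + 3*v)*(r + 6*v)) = r^2 + 9*r*v + 18*v^2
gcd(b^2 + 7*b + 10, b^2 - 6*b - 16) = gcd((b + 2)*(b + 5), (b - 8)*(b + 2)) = b + 2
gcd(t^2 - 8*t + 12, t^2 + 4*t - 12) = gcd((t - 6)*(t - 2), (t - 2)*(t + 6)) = t - 2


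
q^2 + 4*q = q*(q + 4)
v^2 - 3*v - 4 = (v - 4)*(v + 1)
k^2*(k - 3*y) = k^3 - 3*k^2*y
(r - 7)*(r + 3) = r^2 - 4*r - 21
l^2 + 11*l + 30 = (l + 5)*(l + 6)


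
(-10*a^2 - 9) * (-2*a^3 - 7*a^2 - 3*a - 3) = 20*a^5 + 70*a^4 + 48*a^3 + 93*a^2 + 27*a + 27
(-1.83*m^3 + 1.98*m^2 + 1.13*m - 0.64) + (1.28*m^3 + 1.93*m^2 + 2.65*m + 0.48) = -0.55*m^3 + 3.91*m^2 + 3.78*m - 0.16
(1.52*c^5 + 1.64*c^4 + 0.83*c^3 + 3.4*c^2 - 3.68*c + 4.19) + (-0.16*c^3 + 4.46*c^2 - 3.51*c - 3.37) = 1.52*c^5 + 1.64*c^4 + 0.67*c^3 + 7.86*c^2 - 7.19*c + 0.82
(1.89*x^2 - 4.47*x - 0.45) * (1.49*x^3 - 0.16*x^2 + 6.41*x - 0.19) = 2.8161*x^5 - 6.9627*x^4 + 12.1596*x^3 - 28.9398*x^2 - 2.0352*x + 0.0855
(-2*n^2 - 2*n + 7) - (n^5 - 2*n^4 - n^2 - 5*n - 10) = -n^5 + 2*n^4 - n^2 + 3*n + 17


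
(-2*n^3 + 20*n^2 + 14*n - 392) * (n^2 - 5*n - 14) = -2*n^5 + 30*n^4 - 58*n^3 - 742*n^2 + 1764*n + 5488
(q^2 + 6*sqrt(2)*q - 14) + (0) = q^2 + 6*sqrt(2)*q - 14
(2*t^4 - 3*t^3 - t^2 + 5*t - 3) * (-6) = -12*t^4 + 18*t^3 + 6*t^2 - 30*t + 18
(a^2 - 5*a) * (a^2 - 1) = a^4 - 5*a^3 - a^2 + 5*a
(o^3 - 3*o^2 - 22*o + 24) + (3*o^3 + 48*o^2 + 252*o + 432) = 4*o^3 + 45*o^2 + 230*o + 456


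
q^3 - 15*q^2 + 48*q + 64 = (q - 8)^2*(q + 1)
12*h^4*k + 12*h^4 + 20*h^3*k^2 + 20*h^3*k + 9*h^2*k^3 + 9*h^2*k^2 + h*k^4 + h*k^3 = (h + k)*(2*h + k)*(6*h + k)*(h*k + h)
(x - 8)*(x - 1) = x^2 - 9*x + 8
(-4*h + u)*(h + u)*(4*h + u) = -16*h^3 - 16*h^2*u + h*u^2 + u^3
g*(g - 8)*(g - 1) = g^3 - 9*g^2 + 8*g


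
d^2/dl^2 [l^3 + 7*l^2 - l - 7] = 6*l + 14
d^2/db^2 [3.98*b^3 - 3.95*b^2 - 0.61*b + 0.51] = 23.88*b - 7.9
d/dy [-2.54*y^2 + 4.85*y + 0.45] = 4.85 - 5.08*y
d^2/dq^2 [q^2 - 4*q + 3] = 2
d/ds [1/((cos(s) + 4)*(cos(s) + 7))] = (2*cos(s) + 11)*sin(s)/((cos(s) + 4)^2*(cos(s) + 7)^2)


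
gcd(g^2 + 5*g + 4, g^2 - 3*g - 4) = g + 1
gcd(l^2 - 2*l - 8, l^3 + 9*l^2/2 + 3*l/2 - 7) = l + 2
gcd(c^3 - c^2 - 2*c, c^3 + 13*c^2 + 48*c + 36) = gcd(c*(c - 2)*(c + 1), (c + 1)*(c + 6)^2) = c + 1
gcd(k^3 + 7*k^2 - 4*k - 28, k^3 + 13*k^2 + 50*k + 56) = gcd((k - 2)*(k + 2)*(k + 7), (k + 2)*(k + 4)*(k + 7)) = k^2 + 9*k + 14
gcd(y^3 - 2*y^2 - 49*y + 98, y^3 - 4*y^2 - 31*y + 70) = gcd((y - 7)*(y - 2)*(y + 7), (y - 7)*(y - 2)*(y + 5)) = y^2 - 9*y + 14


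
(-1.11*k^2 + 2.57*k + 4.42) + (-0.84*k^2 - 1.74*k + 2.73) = -1.95*k^2 + 0.83*k + 7.15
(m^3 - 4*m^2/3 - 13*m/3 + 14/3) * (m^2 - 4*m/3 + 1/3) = m^5 - 8*m^4/3 - 20*m^3/9 + 10*m^2 - 23*m/3 + 14/9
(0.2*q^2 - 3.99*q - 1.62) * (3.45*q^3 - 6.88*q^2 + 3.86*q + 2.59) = 0.69*q^5 - 15.1415*q^4 + 22.6342*q^3 - 3.7378*q^2 - 16.5873*q - 4.1958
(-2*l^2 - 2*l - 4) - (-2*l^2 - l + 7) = -l - 11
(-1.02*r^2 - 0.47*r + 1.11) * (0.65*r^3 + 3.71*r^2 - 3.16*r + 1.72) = -0.663*r^5 - 4.0897*r^4 + 2.201*r^3 + 3.8489*r^2 - 4.316*r + 1.9092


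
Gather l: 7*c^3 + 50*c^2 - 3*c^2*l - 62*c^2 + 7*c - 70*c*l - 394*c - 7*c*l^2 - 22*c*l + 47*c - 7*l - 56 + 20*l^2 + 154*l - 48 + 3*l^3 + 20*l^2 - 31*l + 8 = 7*c^3 - 12*c^2 - 340*c + 3*l^3 + l^2*(40 - 7*c) + l*(-3*c^2 - 92*c + 116) - 96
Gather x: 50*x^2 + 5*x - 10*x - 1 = 50*x^2 - 5*x - 1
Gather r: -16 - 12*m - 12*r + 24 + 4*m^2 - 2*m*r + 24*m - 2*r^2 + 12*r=4*m^2 - 2*m*r + 12*m - 2*r^2 + 8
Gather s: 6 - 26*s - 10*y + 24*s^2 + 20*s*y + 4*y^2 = 24*s^2 + s*(20*y - 26) + 4*y^2 - 10*y + 6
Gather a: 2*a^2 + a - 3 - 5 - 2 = 2*a^2 + a - 10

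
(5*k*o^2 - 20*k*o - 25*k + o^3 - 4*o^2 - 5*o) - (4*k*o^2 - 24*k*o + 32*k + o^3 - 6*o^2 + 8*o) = k*o^2 + 4*k*o - 57*k + 2*o^2 - 13*o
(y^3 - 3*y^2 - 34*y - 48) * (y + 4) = y^4 + y^3 - 46*y^2 - 184*y - 192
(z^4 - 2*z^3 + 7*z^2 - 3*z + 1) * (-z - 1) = -z^5 + z^4 - 5*z^3 - 4*z^2 + 2*z - 1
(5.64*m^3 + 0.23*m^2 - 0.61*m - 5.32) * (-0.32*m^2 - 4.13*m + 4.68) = -1.8048*m^5 - 23.3668*m^4 + 25.6405*m^3 + 5.2981*m^2 + 19.1168*m - 24.8976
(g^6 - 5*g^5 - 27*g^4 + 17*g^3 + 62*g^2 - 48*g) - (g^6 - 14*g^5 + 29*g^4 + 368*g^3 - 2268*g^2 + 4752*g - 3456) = 9*g^5 - 56*g^4 - 351*g^3 + 2330*g^2 - 4800*g + 3456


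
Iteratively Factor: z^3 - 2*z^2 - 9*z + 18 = (z + 3)*(z^2 - 5*z + 6) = (z - 2)*(z + 3)*(z - 3)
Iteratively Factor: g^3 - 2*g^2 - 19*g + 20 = (g - 5)*(g^2 + 3*g - 4) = (g - 5)*(g - 1)*(g + 4)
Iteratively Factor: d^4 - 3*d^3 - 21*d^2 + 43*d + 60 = (d + 4)*(d^3 - 7*d^2 + 7*d + 15) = (d - 5)*(d + 4)*(d^2 - 2*d - 3) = (d - 5)*(d - 3)*(d + 4)*(d + 1)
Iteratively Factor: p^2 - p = (p - 1)*(p)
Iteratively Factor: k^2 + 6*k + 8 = (k + 2)*(k + 4)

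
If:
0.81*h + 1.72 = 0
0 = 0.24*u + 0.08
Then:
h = -2.12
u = -0.33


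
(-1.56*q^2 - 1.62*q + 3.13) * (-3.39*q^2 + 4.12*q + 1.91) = 5.2884*q^4 - 0.9354*q^3 - 20.2647*q^2 + 9.8014*q + 5.9783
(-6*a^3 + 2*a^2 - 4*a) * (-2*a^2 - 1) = 12*a^5 - 4*a^4 + 14*a^3 - 2*a^2 + 4*a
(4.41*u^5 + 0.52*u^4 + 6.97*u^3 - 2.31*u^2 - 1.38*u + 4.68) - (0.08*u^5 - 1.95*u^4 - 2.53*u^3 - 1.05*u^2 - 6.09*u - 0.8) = 4.33*u^5 + 2.47*u^4 + 9.5*u^3 - 1.26*u^2 + 4.71*u + 5.48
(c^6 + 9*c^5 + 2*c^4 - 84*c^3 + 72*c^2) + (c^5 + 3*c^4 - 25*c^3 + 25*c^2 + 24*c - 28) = c^6 + 10*c^5 + 5*c^4 - 109*c^3 + 97*c^2 + 24*c - 28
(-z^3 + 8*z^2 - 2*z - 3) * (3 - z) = z^4 - 11*z^3 + 26*z^2 - 3*z - 9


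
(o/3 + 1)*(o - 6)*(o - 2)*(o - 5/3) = o^4/3 - 20*o^3/9 - 11*o^2/9 + 56*o/3 - 20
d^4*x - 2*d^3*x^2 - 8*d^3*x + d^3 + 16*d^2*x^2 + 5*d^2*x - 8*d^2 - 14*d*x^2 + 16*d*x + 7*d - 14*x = (d - 7)*(d - 1)*(d - 2*x)*(d*x + 1)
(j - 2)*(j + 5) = j^2 + 3*j - 10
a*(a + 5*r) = a^2 + 5*a*r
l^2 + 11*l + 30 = (l + 5)*(l + 6)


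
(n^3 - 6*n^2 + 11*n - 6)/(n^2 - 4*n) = (n^3 - 6*n^2 + 11*n - 6)/(n*(n - 4))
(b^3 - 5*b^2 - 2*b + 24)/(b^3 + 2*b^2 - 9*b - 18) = (b - 4)/(b + 3)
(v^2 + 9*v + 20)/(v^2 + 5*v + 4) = (v + 5)/(v + 1)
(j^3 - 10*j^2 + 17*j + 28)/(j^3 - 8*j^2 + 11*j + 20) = (j - 7)/(j - 5)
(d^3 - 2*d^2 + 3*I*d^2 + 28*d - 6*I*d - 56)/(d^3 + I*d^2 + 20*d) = (d^2 + d*(-2 + 7*I) - 14*I)/(d*(d + 5*I))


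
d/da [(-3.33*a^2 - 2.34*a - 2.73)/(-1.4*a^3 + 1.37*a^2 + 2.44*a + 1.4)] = (-4.662*a^4 - 6.552*a^3 - 16.3854*a^2 - 1.8438*a + 3.3852)/(1.96*a^6 - 3.836*a^5 - 4.9551*a^4 + 2.7656*a^3 + 9.7896*a^2 + 6.832*a + 1.96)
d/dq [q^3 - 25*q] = 3*q^2 - 25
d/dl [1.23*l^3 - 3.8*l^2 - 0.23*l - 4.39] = 3.69*l^2 - 7.6*l - 0.23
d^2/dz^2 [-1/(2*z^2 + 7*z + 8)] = 2*(4*z^2 + 14*z - (4*z + 7)^2 + 16)/(2*z^2 + 7*z + 8)^3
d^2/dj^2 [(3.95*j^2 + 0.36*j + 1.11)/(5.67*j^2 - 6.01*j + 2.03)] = (-1.13686837721616e-13*j^4 + 292.353138*j^3 - 58.677696*j^2 - 251.812638*j + 95.973526)/(182.284263*j^6 - 579.644667*j^5 + 810.189702*j^4 - 632.136007*j^3 + 290.067918*j^2 - 74.299827*j + 8.365427)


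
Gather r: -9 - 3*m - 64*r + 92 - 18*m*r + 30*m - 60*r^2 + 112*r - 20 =27*m - 60*r^2 + r*(48 - 18*m) + 63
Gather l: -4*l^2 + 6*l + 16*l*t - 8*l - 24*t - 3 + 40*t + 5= -4*l^2 + l*(16*t - 2) + 16*t + 2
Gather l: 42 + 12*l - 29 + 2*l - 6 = 14*l + 7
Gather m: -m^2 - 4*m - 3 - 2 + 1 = -m^2 - 4*m - 4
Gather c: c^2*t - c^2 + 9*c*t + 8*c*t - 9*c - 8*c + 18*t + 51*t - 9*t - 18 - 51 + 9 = c^2*(t - 1) + c*(17*t - 17) + 60*t - 60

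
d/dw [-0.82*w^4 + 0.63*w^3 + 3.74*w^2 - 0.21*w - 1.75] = -3.28*w^3 + 1.89*w^2 + 7.48*w - 0.21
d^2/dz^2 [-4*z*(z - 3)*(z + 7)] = -24*z - 32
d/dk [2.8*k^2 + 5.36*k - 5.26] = 5.6*k + 5.36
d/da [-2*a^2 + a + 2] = 1 - 4*a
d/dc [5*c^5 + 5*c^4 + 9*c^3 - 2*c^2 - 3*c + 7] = 25*c^4 + 20*c^3 + 27*c^2 - 4*c - 3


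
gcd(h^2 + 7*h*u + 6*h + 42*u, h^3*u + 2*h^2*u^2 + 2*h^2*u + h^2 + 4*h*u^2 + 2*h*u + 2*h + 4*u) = 1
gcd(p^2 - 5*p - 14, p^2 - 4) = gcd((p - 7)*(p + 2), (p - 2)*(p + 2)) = p + 2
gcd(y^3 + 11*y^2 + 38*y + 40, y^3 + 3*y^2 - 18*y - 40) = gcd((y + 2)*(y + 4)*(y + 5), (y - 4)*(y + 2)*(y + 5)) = y^2 + 7*y + 10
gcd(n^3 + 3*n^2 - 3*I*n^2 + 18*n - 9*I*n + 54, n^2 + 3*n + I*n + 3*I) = n + 3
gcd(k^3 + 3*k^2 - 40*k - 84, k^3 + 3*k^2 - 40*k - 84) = k^3 + 3*k^2 - 40*k - 84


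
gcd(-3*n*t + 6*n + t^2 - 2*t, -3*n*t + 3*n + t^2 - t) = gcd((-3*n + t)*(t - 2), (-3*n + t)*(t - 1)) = -3*n + t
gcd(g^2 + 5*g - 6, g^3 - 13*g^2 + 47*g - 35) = g - 1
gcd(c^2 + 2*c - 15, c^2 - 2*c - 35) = c + 5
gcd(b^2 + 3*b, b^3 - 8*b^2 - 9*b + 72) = b + 3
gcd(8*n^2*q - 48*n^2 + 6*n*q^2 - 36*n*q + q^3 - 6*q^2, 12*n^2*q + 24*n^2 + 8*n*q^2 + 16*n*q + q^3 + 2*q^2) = 2*n + q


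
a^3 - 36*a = a*(a - 6)*(a + 6)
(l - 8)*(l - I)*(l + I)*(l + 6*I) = l^4 - 8*l^3 + 6*I*l^3 + l^2 - 48*I*l^2 - 8*l + 6*I*l - 48*I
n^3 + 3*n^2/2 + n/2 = n*(n + 1/2)*(n + 1)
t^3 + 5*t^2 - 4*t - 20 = (t - 2)*(t + 2)*(t + 5)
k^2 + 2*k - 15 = (k - 3)*(k + 5)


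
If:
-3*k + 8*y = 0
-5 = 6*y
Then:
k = -20/9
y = -5/6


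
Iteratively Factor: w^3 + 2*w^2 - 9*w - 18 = (w + 3)*(w^2 - w - 6) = (w - 3)*(w + 3)*(w + 2)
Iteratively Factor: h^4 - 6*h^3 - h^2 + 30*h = (h + 2)*(h^3 - 8*h^2 + 15*h) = (h - 3)*(h + 2)*(h^2 - 5*h) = (h - 5)*(h - 3)*(h + 2)*(h)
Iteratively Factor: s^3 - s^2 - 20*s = (s + 4)*(s^2 - 5*s) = (s - 5)*(s + 4)*(s)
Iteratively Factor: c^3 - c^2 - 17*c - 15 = (c + 3)*(c^2 - 4*c - 5) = (c + 1)*(c + 3)*(c - 5)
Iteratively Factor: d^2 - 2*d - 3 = (d + 1)*(d - 3)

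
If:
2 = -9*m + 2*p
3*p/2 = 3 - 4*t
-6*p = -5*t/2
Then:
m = -6/37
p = 10/37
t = 24/37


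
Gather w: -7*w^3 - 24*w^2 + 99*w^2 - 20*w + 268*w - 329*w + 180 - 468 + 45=-7*w^3 + 75*w^2 - 81*w - 243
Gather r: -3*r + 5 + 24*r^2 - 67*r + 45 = 24*r^2 - 70*r + 50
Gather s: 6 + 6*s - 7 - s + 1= 5*s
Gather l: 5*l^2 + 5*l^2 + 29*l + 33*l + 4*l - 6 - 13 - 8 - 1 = 10*l^2 + 66*l - 28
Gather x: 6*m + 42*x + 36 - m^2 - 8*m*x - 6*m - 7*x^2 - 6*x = -m^2 - 7*x^2 + x*(36 - 8*m) + 36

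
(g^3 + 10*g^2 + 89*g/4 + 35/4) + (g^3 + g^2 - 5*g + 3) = 2*g^3 + 11*g^2 + 69*g/4 + 47/4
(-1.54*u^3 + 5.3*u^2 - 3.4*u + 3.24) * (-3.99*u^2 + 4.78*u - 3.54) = 6.1446*u^5 - 28.5082*u^4 + 44.3516*u^3 - 47.9416*u^2 + 27.5232*u - 11.4696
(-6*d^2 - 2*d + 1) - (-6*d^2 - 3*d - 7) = d + 8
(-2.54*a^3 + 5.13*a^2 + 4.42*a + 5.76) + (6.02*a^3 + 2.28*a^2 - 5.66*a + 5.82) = 3.48*a^3 + 7.41*a^2 - 1.24*a + 11.58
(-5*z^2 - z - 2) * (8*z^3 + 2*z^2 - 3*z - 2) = -40*z^5 - 18*z^4 - 3*z^3 + 9*z^2 + 8*z + 4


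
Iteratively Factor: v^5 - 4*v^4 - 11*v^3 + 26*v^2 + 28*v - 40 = (v - 5)*(v^4 + v^3 - 6*v^2 - 4*v + 8) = (v - 5)*(v + 2)*(v^3 - v^2 - 4*v + 4) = (v - 5)*(v + 2)^2*(v^2 - 3*v + 2) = (v - 5)*(v - 2)*(v + 2)^2*(v - 1)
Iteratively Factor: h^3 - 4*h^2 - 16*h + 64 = (h - 4)*(h^2 - 16) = (h - 4)^2*(h + 4)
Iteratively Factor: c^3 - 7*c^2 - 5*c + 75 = (c + 3)*(c^2 - 10*c + 25) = (c - 5)*(c + 3)*(c - 5)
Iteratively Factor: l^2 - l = (l)*(l - 1)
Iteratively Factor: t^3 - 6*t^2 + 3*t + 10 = (t + 1)*(t^2 - 7*t + 10) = (t - 5)*(t + 1)*(t - 2)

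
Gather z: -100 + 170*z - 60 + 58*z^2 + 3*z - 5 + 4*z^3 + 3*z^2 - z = 4*z^3 + 61*z^2 + 172*z - 165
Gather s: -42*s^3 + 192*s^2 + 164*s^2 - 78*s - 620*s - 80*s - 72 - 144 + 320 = -42*s^3 + 356*s^2 - 778*s + 104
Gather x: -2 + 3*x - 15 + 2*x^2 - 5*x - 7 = 2*x^2 - 2*x - 24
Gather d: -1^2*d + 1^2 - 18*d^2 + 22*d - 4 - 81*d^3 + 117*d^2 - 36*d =-81*d^3 + 99*d^2 - 15*d - 3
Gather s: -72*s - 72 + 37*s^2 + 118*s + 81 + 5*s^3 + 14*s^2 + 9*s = 5*s^3 + 51*s^2 + 55*s + 9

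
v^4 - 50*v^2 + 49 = (v - 7)*(v - 1)*(v + 1)*(v + 7)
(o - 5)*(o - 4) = o^2 - 9*o + 20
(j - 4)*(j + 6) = j^2 + 2*j - 24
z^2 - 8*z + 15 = (z - 5)*(z - 3)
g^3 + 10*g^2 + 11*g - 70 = (g - 2)*(g + 5)*(g + 7)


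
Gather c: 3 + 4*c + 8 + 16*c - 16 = 20*c - 5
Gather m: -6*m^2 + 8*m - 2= -6*m^2 + 8*m - 2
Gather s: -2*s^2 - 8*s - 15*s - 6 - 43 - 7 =-2*s^2 - 23*s - 56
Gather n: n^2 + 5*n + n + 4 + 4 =n^2 + 6*n + 8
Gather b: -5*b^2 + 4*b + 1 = -5*b^2 + 4*b + 1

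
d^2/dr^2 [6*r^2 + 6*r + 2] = 12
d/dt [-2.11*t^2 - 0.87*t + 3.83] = -4.22*t - 0.87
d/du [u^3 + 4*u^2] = u*(3*u + 8)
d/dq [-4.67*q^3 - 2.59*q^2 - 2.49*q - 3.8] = -14.01*q^2 - 5.18*q - 2.49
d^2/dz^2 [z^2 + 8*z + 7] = 2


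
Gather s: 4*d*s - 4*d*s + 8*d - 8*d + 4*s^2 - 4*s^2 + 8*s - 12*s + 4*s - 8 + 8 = 0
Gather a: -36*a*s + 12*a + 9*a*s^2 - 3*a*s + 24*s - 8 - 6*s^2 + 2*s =a*(9*s^2 - 39*s + 12) - 6*s^2 + 26*s - 8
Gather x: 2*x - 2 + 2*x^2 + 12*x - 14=2*x^2 + 14*x - 16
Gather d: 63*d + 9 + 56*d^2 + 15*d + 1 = 56*d^2 + 78*d + 10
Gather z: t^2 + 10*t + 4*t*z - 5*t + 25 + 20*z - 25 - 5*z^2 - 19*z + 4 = t^2 + 5*t - 5*z^2 + z*(4*t + 1) + 4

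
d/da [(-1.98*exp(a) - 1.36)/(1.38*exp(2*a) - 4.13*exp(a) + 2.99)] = (2.7324*exp(2*a) + 3.7536*exp(a) - 11.537)*exp(a)/(1.9044*exp(4*a) - 11.3988*exp(3*a) + 25.3093*exp(2*a) - 24.6974*exp(a) + 8.9401)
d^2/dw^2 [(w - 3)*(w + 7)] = 2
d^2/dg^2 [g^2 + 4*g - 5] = 2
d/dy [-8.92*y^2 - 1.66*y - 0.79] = -17.84*y - 1.66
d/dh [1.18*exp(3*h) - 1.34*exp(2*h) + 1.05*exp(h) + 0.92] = (3.54*exp(2*h) - 2.68*exp(h) + 1.05)*exp(h)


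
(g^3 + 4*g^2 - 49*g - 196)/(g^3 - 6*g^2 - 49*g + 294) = (g + 4)/(g - 6)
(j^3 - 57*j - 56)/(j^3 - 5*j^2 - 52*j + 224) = (j + 1)/(j - 4)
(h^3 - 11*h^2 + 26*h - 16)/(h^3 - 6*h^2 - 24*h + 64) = (h - 1)/(h + 4)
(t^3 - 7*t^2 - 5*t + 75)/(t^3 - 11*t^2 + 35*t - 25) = (t + 3)/(t - 1)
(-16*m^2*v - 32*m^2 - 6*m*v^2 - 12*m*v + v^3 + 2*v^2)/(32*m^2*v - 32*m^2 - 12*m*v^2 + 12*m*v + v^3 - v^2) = (2*m*v + 4*m + v^2 + 2*v)/(-4*m*v + 4*m + v^2 - v)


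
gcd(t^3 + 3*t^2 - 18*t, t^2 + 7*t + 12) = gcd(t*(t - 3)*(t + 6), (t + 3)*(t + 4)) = 1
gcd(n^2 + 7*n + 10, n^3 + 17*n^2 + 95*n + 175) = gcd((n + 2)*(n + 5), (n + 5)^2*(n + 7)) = n + 5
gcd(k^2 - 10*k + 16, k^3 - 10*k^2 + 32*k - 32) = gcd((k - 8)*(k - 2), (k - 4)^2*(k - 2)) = k - 2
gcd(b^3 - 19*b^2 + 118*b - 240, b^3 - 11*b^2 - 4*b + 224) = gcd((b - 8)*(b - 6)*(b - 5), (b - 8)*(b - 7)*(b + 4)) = b - 8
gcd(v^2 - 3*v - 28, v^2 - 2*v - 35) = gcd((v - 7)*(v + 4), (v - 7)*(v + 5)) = v - 7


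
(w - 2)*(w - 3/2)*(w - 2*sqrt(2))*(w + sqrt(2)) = w^4 - 7*w^3/2 - sqrt(2)*w^3 - w^2 + 7*sqrt(2)*w^2/2 - 3*sqrt(2)*w + 14*w - 12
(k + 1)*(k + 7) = k^2 + 8*k + 7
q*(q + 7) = q^2 + 7*q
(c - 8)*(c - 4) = c^2 - 12*c + 32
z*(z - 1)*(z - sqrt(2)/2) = z^3 - z^2 - sqrt(2)*z^2/2 + sqrt(2)*z/2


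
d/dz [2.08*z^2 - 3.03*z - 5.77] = 4.16*z - 3.03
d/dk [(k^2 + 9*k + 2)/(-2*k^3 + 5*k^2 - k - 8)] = 2*(k^4 + 18*k^3 - 17*k^2 - 18*k - 35)/(4*k^6 - 20*k^5 + 29*k^4 + 22*k^3 - 79*k^2 + 16*k + 64)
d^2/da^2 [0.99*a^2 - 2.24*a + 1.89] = 1.98000000000000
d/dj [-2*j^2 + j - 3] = 1 - 4*j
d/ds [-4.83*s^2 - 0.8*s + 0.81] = -9.66*s - 0.8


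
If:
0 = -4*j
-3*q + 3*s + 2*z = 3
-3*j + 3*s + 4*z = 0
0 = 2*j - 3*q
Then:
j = 0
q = 0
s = 2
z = -3/2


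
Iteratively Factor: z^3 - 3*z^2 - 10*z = (z - 5)*(z^2 + 2*z) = (z - 5)*(z + 2)*(z)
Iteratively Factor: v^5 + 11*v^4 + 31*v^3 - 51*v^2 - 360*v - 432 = (v + 3)*(v^4 + 8*v^3 + 7*v^2 - 72*v - 144) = (v + 3)*(v + 4)*(v^3 + 4*v^2 - 9*v - 36) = (v + 3)^2*(v + 4)*(v^2 + v - 12) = (v - 3)*(v + 3)^2*(v + 4)*(v + 4)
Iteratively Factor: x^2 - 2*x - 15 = (x - 5)*(x + 3)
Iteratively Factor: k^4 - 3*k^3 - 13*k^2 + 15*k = (k - 1)*(k^3 - 2*k^2 - 15*k) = k*(k - 1)*(k^2 - 2*k - 15) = k*(k - 5)*(k - 1)*(k + 3)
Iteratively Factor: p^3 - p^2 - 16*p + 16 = (p + 4)*(p^2 - 5*p + 4) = (p - 4)*(p + 4)*(p - 1)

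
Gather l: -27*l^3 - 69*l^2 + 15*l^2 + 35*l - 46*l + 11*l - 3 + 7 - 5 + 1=-27*l^3 - 54*l^2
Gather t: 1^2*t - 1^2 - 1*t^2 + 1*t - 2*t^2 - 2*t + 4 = 3 - 3*t^2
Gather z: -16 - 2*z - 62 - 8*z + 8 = -10*z - 70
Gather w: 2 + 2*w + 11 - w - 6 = w + 7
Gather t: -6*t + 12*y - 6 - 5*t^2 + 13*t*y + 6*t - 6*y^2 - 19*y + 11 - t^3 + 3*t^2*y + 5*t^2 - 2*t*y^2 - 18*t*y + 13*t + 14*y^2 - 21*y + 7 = -t^3 + 3*t^2*y + t*(-2*y^2 - 5*y + 13) + 8*y^2 - 28*y + 12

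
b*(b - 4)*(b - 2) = b^3 - 6*b^2 + 8*b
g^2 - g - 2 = (g - 2)*(g + 1)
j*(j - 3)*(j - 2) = j^3 - 5*j^2 + 6*j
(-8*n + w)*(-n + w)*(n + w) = 8*n^3 - n^2*w - 8*n*w^2 + w^3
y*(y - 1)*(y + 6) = y^3 + 5*y^2 - 6*y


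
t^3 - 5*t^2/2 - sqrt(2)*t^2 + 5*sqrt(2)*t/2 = t*(t - 5/2)*(t - sqrt(2))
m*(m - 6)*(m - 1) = m^3 - 7*m^2 + 6*m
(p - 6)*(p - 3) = p^2 - 9*p + 18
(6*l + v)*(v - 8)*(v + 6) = 6*l*v^2 - 12*l*v - 288*l + v^3 - 2*v^2 - 48*v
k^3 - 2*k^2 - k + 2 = (k - 2)*(k - 1)*(k + 1)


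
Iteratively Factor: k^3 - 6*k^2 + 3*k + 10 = (k + 1)*(k^2 - 7*k + 10) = (k - 2)*(k + 1)*(k - 5)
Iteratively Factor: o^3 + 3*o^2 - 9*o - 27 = (o - 3)*(o^2 + 6*o + 9) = (o - 3)*(o + 3)*(o + 3)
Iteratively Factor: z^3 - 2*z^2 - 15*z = (z + 3)*(z^2 - 5*z) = (z - 5)*(z + 3)*(z)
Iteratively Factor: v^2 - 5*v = (v)*(v - 5)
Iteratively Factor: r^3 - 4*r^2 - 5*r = (r)*(r^2 - 4*r - 5) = r*(r - 5)*(r + 1)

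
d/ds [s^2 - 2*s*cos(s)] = 2*s*sin(s) + 2*s - 2*cos(s)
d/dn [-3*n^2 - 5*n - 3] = -6*n - 5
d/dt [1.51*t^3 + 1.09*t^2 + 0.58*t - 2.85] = 4.53*t^2 + 2.18*t + 0.58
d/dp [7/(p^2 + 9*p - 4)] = 7*(-2*p - 9)/(p^2 + 9*p - 4)^2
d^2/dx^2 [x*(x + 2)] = 2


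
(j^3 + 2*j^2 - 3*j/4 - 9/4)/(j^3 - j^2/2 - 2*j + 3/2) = (j + 3/2)/(j - 1)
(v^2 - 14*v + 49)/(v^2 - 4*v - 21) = (v - 7)/(v + 3)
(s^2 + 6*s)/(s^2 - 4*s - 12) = s*(s + 6)/(s^2 - 4*s - 12)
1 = 1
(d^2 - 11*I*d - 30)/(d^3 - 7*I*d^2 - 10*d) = (d - 6*I)/(d*(d - 2*I))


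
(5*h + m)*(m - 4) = 5*h*m - 20*h + m^2 - 4*m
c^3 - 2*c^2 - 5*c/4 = c*(c - 5/2)*(c + 1/2)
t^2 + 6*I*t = t*(t + 6*I)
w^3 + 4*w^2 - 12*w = w*(w - 2)*(w + 6)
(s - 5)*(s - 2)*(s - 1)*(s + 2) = s^4 - 6*s^3 + s^2 + 24*s - 20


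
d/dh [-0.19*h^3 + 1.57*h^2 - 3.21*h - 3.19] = -0.57*h^2 + 3.14*h - 3.21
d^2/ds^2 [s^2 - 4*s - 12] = 2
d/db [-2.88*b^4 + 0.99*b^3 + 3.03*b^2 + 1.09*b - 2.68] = -11.52*b^3 + 2.97*b^2 + 6.06*b + 1.09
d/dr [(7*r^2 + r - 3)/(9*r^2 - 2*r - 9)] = (-23*r^2 - 72*r - 15)/(81*r^4 - 36*r^3 - 158*r^2 + 36*r + 81)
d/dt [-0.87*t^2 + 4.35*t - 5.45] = 4.35 - 1.74*t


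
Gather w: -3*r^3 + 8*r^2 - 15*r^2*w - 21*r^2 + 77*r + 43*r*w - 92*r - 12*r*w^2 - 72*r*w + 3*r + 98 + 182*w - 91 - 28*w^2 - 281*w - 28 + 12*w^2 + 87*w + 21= -3*r^3 - 13*r^2 - 12*r + w^2*(-12*r - 16) + w*(-15*r^2 - 29*r - 12)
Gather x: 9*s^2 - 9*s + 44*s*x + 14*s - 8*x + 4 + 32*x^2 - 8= 9*s^2 + 5*s + 32*x^2 + x*(44*s - 8) - 4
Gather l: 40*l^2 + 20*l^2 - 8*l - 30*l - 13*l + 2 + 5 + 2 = 60*l^2 - 51*l + 9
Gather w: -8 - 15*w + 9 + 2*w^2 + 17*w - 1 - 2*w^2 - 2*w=0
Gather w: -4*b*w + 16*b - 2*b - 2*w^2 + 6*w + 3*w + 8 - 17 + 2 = 14*b - 2*w^2 + w*(9 - 4*b) - 7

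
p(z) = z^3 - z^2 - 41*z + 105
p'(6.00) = 55.00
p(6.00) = 39.00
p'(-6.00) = 79.00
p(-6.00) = 99.00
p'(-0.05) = -40.89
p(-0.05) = 107.05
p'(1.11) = -39.52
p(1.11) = 59.63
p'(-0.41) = -39.68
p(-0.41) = 121.57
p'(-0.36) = -39.89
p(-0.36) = 119.58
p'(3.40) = -13.12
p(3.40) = -6.66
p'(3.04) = -19.36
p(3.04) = -0.79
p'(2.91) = -21.42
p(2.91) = 1.86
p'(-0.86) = -37.06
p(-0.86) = 138.88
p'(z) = 3*z^2 - 2*z - 41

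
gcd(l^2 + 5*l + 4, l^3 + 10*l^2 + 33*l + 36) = l + 4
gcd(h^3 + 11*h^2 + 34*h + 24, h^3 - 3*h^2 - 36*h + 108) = h + 6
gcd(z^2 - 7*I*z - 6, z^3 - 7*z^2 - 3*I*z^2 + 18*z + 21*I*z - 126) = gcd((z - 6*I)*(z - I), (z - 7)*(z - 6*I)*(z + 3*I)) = z - 6*I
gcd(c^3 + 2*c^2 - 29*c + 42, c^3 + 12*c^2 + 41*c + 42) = c + 7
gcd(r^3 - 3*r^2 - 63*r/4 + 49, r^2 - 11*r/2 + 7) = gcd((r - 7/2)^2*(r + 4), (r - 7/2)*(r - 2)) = r - 7/2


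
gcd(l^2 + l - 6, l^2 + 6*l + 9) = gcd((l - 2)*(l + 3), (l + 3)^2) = l + 3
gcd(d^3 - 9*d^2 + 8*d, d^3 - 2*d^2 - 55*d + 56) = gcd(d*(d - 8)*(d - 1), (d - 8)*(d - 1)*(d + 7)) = d^2 - 9*d + 8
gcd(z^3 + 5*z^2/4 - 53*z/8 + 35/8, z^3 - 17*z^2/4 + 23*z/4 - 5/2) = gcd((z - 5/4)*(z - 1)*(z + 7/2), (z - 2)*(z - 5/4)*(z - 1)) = z^2 - 9*z/4 + 5/4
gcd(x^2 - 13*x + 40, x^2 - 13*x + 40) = x^2 - 13*x + 40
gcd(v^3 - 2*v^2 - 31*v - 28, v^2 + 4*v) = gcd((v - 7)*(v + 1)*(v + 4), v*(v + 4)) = v + 4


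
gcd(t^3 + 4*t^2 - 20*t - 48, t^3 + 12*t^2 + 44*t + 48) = t^2 + 8*t + 12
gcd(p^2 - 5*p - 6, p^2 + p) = p + 1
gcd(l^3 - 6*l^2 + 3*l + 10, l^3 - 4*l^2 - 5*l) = l^2 - 4*l - 5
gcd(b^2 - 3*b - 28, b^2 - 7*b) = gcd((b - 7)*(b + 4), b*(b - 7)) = b - 7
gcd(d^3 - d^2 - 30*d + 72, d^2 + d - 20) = d - 4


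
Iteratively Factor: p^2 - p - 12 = (p - 4)*(p + 3)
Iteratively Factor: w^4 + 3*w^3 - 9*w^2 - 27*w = (w + 3)*(w^3 - 9*w) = (w - 3)*(w + 3)*(w^2 + 3*w) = (w - 3)*(w + 3)^2*(w)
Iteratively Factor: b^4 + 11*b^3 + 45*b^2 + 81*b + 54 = (b + 2)*(b^3 + 9*b^2 + 27*b + 27) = (b + 2)*(b + 3)*(b^2 + 6*b + 9) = (b + 2)*(b + 3)^2*(b + 3)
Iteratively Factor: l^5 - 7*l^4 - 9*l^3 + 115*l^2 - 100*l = (l)*(l^4 - 7*l^3 - 9*l^2 + 115*l - 100) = l*(l + 4)*(l^3 - 11*l^2 + 35*l - 25) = l*(l - 1)*(l + 4)*(l^2 - 10*l + 25) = l*(l - 5)*(l - 1)*(l + 4)*(l - 5)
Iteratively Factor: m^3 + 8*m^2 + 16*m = (m + 4)*(m^2 + 4*m) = m*(m + 4)*(m + 4)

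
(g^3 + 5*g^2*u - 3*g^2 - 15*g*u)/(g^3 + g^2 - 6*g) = (g^2 + 5*g*u - 3*g - 15*u)/(g^2 + g - 6)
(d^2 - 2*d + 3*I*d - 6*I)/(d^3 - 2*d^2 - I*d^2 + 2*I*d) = (d + 3*I)/(d*(d - I))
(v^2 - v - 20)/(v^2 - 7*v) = (v^2 - v - 20)/(v*(v - 7))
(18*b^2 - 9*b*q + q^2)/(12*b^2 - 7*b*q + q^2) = (-6*b + q)/(-4*b + q)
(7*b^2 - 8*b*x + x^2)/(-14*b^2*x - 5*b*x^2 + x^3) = (-b + x)/(x*(2*b + x))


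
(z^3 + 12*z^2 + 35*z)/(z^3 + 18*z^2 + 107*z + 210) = z/(z + 6)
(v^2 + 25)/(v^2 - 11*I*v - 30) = (v + 5*I)/(v - 6*I)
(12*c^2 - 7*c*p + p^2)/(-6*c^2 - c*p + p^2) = (-4*c + p)/(2*c + p)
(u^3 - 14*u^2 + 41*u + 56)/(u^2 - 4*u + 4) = (u^3 - 14*u^2 + 41*u + 56)/(u^2 - 4*u + 4)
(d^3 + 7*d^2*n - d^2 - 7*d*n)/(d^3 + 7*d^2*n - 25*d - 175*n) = d*(d - 1)/(d^2 - 25)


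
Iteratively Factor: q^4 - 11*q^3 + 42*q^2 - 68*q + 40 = (q - 2)*(q^3 - 9*q^2 + 24*q - 20) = (q - 2)^2*(q^2 - 7*q + 10) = (q - 2)^3*(q - 5)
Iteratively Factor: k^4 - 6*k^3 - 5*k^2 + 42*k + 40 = (k - 4)*(k^3 - 2*k^2 - 13*k - 10) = (k - 5)*(k - 4)*(k^2 + 3*k + 2) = (k - 5)*(k - 4)*(k + 2)*(k + 1)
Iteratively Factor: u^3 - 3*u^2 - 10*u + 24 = (u - 2)*(u^2 - u - 12) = (u - 2)*(u + 3)*(u - 4)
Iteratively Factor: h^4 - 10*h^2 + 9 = (h + 3)*(h^3 - 3*h^2 - h + 3) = (h - 1)*(h + 3)*(h^2 - 2*h - 3) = (h - 3)*(h - 1)*(h + 3)*(h + 1)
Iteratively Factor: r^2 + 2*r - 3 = (r - 1)*(r + 3)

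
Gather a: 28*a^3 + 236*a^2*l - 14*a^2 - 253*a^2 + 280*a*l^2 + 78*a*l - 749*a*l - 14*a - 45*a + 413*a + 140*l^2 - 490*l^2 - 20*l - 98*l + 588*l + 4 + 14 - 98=28*a^3 + a^2*(236*l - 267) + a*(280*l^2 - 671*l + 354) - 350*l^2 + 470*l - 80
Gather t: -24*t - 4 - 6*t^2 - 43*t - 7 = -6*t^2 - 67*t - 11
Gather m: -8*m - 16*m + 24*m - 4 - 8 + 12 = 0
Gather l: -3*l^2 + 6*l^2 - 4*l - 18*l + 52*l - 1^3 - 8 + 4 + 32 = 3*l^2 + 30*l + 27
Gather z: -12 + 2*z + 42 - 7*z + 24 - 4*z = 54 - 9*z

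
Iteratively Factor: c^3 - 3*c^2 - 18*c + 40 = (c + 4)*(c^2 - 7*c + 10) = (c - 2)*(c + 4)*(c - 5)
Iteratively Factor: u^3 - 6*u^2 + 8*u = (u - 4)*(u^2 - 2*u) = (u - 4)*(u - 2)*(u)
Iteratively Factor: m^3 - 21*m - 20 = (m + 1)*(m^2 - m - 20) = (m + 1)*(m + 4)*(m - 5)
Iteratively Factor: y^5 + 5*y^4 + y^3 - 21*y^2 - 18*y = (y + 3)*(y^4 + 2*y^3 - 5*y^2 - 6*y) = (y - 2)*(y + 3)*(y^3 + 4*y^2 + 3*y) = y*(y - 2)*(y + 3)*(y^2 + 4*y + 3) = y*(y - 2)*(y + 3)^2*(y + 1)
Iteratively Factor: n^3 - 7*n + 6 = (n - 2)*(n^2 + 2*n - 3) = (n - 2)*(n - 1)*(n + 3)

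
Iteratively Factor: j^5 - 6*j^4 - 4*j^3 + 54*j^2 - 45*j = (j + 3)*(j^4 - 9*j^3 + 23*j^2 - 15*j) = j*(j + 3)*(j^3 - 9*j^2 + 23*j - 15) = j*(j - 1)*(j + 3)*(j^2 - 8*j + 15) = j*(j - 3)*(j - 1)*(j + 3)*(j - 5)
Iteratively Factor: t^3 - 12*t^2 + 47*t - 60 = (t - 3)*(t^2 - 9*t + 20) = (t - 5)*(t - 3)*(t - 4)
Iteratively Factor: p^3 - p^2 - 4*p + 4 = (p + 2)*(p^2 - 3*p + 2) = (p - 1)*(p + 2)*(p - 2)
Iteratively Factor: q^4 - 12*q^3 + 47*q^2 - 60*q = (q)*(q^3 - 12*q^2 + 47*q - 60) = q*(q - 5)*(q^2 - 7*q + 12) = q*(q - 5)*(q - 3)*(q - 4)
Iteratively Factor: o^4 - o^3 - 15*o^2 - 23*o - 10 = (o + 1)*(o^3 - 2*o^2 - 13*o - 10) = (o + 1)^2*(o^2 - 3*o - 10) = (o + 1)^2*(o + 2)*(o - 5)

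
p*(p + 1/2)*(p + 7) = p^3 + 15*p^2/2 + 7*p/2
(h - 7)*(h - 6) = h^2 - 13*h + 42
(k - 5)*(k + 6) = k^2 + k - 30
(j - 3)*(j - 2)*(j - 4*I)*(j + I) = j^4 - 5*j^3 - 3*I*j^3 + 10*j^2 + 15*I*j^2 - 20*j - 18*I*j + 24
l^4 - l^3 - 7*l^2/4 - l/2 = l*(l - 2)*(l + 1/2)^2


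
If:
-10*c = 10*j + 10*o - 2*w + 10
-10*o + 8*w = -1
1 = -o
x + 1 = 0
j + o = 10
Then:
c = -451/40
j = 11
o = -1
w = -11/8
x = -1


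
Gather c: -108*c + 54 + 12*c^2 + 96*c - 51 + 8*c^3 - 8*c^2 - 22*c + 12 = 8*c^3 + 4*c^2 - 34*c + 15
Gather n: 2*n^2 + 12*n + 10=2*n^2 + 12*n + 10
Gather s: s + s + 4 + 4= 2*s + 8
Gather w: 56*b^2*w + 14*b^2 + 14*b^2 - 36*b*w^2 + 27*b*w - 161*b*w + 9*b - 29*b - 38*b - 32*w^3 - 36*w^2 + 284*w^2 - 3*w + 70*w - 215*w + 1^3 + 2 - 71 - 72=28*b^2 - 58*b - 32*w^3 + w^2*(248 - 36*b) + w*(56*b^2 - 134*b - 148) - 140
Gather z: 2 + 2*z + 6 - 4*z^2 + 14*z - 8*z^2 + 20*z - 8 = -12*z^2 + 36*z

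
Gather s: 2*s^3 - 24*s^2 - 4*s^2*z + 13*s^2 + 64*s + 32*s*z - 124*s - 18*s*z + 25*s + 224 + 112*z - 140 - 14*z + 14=2*s^3 + s^2*(-4*z - 11) + s*(14*z - 35) + 98*z + 98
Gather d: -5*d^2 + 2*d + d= -5*d^2 + 3*d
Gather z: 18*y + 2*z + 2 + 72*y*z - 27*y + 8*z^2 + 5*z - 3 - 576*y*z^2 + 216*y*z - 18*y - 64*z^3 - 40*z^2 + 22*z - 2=-27*y - 64*z^3 + z^2*(-576*y - 32) + z*(288*y + 29) - 3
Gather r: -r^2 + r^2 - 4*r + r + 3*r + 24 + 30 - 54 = 0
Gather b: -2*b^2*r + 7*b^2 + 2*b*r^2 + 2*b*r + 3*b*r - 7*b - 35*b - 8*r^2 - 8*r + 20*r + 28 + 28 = b^2*(7 - 2*r) + b*(2*r^2 + 5*r - 42) - 8*r^2 + 12*r + 56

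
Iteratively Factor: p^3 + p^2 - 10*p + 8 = (p + 4)*(p^2 - 3*p + 2) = (p - 1)*(p + 4)*(p - 2)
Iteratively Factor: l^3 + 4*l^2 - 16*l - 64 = (l + 4)*(l^2 - 16) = (l - 4)*(l + 4)*(l + 4)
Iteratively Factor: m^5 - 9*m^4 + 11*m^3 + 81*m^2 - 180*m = (m)*(m^4 - 9*m^3 + 11*m^2 + 81*m - 180) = m*(m + 3)*(m^3 - 12*m^2 + 47*m - 60) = m*(m - 5)*(m + 3)*(m^2 - 7*m + 12) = m*(m - 5)*(m - 3)*(m + 3)*(m - 4)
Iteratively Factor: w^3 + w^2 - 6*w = (w + 3)*(w^2 - 2*w) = (w - 2)*(w + 3)*(w)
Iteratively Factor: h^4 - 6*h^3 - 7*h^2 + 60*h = (h - 5)*(h^3 - h^2 - 12*h) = h*(h - 5)*(h^2 - h - 12) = h*(h - 5)*(h - 4)*(h + 3)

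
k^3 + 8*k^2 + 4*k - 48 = (k - 2)*(k + 4)*(k + 6)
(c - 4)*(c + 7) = c^2 + 3*c - 28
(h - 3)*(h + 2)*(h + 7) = h^3 + 6*h^2 - 13*h - 42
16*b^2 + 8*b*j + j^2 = (4*b + j)^2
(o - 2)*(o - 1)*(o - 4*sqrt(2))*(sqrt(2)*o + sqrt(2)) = sqrt(2)*o^4 - 8*o^3 - 2*sqrt(2)*o^3 - sqrt(2)*o^2 + 16*o^2 + 2*sqrt(2)*o + 8*o - 16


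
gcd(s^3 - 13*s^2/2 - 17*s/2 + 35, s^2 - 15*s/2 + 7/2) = s - 7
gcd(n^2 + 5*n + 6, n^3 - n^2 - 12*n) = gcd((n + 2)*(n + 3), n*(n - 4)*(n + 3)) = n + 3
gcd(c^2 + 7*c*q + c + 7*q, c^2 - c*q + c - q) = c + 1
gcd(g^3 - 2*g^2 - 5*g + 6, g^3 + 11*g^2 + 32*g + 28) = g + 2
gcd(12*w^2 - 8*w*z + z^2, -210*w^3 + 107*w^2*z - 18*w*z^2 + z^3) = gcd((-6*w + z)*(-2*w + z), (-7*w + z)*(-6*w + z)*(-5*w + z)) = -6*w + z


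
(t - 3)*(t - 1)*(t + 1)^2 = t^4 - 2*t^3 - 4*t^2 + 2*t + 3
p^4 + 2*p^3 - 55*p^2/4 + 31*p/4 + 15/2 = (p - 2)*(p - 3/2)*(p + 1/2)*(p + 5)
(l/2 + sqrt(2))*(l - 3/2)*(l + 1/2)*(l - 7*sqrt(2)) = l^4/2 - 5*sqrt(2)*l^3/2 - l^3/2 - 115*l^2/8 + 5*sqrt(2)*l^2/2 + 15*sqrt(2)*l/8 + 14*l + 21/2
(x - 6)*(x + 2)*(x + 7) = x^3 + 3*x^2 - 40*x - 84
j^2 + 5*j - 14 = (j - 2)*(j + 7)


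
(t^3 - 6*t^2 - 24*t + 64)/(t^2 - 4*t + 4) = (t^2 - 4*t - 32)/(t - 2)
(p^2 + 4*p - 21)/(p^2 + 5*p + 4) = (p^2 + 4*p - 21)/(p^2 + 5*p + 4)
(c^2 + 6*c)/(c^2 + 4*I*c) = (c + 6)/(c + 4*I)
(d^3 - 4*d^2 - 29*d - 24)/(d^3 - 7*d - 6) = (d^2 - 5*d - 24)/(d^2 - d - 6)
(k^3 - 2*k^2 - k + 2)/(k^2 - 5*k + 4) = (k^2 - k - 2)/(k - 4)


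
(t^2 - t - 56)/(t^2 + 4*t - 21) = (t - 8)/(t - 3)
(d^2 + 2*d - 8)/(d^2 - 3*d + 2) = (d + 4)/(d - 1)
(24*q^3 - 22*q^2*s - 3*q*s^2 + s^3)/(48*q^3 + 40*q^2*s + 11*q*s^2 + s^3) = (6*q^2 - 7*q*s + s^2)/(12*q^2 + 7*q*s + s^2)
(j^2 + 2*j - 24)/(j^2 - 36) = (j - 4)/(j - 6)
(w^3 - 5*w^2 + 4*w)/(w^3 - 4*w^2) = (w - 1)/w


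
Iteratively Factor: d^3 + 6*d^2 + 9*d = (d)*(d^2 + 6*d + 9) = d*(d + 3)*(d + 3)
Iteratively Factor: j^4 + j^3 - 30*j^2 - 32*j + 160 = (j + 4)*(j^3 - 3*j^2 - 18*j + 40) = (j - 2)*(j + 4)*(j^2 - j - 20) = (j - 2)*(j + 4)^2*(j - 5)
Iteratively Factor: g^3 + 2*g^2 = (g)*(g^2 + 2*g) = g^2*(g + 2)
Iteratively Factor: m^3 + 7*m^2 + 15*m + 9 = (m + 3)*(m^2 + 4*m + 3) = (m + 3)^2*(m + 1)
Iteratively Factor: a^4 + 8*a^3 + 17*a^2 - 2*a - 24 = (a + 4)*(a^3 + 4*a^2 + a - 6) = (a + 3)*(a + 4)*(a^2 + a - 2) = (a + 2)*(a + 3)*(a + 4)*(a - 1)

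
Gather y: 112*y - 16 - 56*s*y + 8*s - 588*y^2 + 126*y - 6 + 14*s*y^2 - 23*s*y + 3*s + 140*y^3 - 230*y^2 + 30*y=11*s + 140*y^3 + y^2*(14*s - 818) + y*(268 - 79*s) - 22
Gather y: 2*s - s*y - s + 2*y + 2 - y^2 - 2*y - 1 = -s*y + s - y^2 + 1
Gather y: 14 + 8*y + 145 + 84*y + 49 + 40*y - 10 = 132*y + 198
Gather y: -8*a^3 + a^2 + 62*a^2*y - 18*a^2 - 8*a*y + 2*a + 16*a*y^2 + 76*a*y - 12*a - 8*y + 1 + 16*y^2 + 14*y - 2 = -8*a^3 - 17*a^2 - 10*a + y^2*(16*a + 16) + y*(62*a^2 + 68*a + 6) - 1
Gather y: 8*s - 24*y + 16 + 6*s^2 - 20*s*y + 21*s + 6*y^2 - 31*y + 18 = 6*s^2 + 29*s + 6*y^2 + y*(-20*s - 55) + 34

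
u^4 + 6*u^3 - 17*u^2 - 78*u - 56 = (u - 4)*(u + 1)*(u + 2)*(u + 7)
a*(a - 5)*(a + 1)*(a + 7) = a^4 + 3*a^3 - 33*a^2 - 35*a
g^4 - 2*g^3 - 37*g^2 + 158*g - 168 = (g - 4)*(g - 3)*(g - 2)*(g + 7)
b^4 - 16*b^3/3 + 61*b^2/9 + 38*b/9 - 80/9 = (b - 8/3)*(b - 2)*(b - 5/3)*(b + 1)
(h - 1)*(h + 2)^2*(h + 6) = h^4 + 9*h^3 + 18*h^2 - 4*h - 24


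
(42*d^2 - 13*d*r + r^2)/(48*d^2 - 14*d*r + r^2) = (-7*d + r)/(-8*d + r)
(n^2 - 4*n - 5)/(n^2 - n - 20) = (n + 1)/(n + 4)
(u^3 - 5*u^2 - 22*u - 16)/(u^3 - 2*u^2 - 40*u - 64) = (u + 1)/(u + 4)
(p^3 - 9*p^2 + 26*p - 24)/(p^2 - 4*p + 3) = (p^2 - 6*p + 8)/(p - 1)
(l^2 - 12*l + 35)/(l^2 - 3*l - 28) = (l - 5)/(l + 4)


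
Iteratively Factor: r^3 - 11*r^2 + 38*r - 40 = (r - 4)*(r^2 - 7*r + 10) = (r - 5)*(r - 4)*(r - 2)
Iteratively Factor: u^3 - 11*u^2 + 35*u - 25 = (u - 5)*(u^2 - 6*u + 5) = (u - 5)*(u - 1)*(u - 5)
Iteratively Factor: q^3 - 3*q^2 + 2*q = (q - 1)*(q^2 - 2*q) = q*(q - 1)*(q - 2)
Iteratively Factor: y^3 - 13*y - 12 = (y - 4)*(y^2 + 4*y + 3) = (y - 4)*(y + 1)*(y + 3)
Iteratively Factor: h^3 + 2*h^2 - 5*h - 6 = (h - 2)*(h^2 + 4*h + 3) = (h - 2)*(h + 1)*(h + 3)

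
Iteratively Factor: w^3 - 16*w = (w)*(w^2 - 16) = w*(w + 4)*(w - 4)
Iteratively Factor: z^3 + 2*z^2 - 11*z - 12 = (z + 4)*(z^2 - 2*z - 3) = (z + 1)*(z + 4)*(z - 3)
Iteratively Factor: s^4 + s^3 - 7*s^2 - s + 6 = (s - 1)*(s^3 + 2*s^2 - 5*s - 6) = (s - 1)*(s + 3)*(s^2 - s - 2) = (s - 1)*(s + 1)*(s + 3)*(s - 2)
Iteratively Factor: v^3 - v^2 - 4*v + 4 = (v - 1)*(v^2 - 4) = (v - 1)*(v + 2)*(v - 2)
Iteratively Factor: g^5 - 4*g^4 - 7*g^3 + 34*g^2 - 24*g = (g - 2)*(g^4 - 2*g^3 - 11*g^2 + 12*g) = (g - 2)*(g + 3)*(g^3 - 5*g^2 + 4*g) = g*(g - 2)*(g + 3)*(g^2 - 5*g + 4) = g*(g - 2)*(g - 1)*(g + 3)*(g - 4)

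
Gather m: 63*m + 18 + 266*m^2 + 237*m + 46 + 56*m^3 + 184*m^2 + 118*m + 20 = 56*m^3 + 450*m^2 + 418*m + 84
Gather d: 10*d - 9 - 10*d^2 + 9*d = -10*d^2 + 19*d - 9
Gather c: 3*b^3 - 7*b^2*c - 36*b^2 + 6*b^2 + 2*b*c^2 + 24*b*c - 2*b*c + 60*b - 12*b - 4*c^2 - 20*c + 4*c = 3*b^3 - 30*b^2 + 48*b + c^2*(2*b - 4) + c*(-7*b^2 + 22*b - 16)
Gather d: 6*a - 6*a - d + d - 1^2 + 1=0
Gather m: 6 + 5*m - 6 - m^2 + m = -m^2 + 6*m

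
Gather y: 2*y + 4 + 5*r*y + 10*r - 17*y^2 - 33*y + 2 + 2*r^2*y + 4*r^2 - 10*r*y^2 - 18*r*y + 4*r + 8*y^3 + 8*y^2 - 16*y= 4*r^2 + 14*r + 8*y^3 + y^2*(-10*r - 9) + y*(2*r^2 - 13*r - 47) + 6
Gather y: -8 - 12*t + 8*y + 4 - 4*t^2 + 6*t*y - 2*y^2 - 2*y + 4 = -4*t^2 - 12*t - 2*y^2 + y*(6*t + 6)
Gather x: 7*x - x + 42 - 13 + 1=6*x + 30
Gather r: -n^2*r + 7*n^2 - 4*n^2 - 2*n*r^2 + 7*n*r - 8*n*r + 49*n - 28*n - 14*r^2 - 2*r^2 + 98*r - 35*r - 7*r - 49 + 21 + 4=3*n^2 + 21*n + r^2*(-2*n - 16) + r*(-n^2 - n + 56) - 24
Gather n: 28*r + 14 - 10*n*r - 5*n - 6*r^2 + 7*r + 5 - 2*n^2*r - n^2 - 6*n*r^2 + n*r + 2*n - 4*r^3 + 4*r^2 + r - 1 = n^2*(-2*r - 1) + n*(-6*r^2 - 9*r - 3) - 4*r^3 - 2*r^2 + 36*r + 18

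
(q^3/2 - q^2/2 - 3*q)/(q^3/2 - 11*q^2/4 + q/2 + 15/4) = 2*q*(q^2 - q - 6)/(2*q^3 - 11*q^2 + 2*q + 15)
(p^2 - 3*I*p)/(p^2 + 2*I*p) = (p - 3*I)/(p + 2*I)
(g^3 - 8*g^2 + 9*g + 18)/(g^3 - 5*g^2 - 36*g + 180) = (g^2 - 2*g - 3)/(g^2 + g - 30)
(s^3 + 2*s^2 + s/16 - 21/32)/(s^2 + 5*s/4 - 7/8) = s + 3/4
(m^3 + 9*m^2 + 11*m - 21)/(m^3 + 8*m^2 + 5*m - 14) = (m + 3)/(m + 2)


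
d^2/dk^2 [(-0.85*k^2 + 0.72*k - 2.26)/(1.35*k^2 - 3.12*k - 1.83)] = (-4.536*k^3 - 37.31265*k^2 + 67.78728*k - 69.081102)/(2.460375*k^6 - 17.0586*k^5 + 29.418795*k^4 + 15.876432*k^3 - 39.878811*k^2 - 31.345704*k - 6.128487)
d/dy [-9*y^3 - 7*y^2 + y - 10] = -27*y^2 - 14*y + 1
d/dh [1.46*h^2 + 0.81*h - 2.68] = 2.92*h + 0.81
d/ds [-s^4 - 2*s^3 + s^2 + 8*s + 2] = -4*s^3 - 6*s^2 + 2*s + 8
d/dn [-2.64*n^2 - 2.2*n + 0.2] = -5.28*n - 2.2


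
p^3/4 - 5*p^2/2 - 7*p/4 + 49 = (p/4 + 1)*(p - 7)^2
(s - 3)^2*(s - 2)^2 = s^4 - 10*s^3 + 37*s^2 - 60*s + 36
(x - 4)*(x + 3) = x^2 - x - 12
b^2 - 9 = (b - 3)*(b + 3)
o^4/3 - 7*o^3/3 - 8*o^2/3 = o^2*(o/3 + 1/3)*(o - 8)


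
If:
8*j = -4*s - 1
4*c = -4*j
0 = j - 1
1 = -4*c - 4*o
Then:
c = -1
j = 1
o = 3/4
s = -9/4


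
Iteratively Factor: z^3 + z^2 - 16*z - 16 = (z + 4)*(z^2 - 3*z - 4) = (z + 1)*(z + 4)*(z - 4)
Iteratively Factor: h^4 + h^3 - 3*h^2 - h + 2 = (h - 1)*(h^3 + 2*h^2 - h - 2) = (h - 1)*(h + 1)*(h^2 + h - 2) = (h - 1)*(h + 1)*(h + 2)*(h - 1)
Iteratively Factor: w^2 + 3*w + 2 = (w + 2)*(w + 1)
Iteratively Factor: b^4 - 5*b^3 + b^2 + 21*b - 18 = (b + 2)*(b^3 - 7*b^2 + 15*b - 9) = (b - 3)*(b + 2)*(b^2 - 4*b + 3) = (b - 3)*(b - 1)*(b + 2)*(b - 3)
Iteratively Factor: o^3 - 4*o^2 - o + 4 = (o - 1)*(o^2 - 3*o - 4) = (o - 4)*(o - 1)*(o + 1)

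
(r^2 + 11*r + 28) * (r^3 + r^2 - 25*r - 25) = r^5 + 12*r^4 + 14*r^3 - 272*r^2 - 975*r - 700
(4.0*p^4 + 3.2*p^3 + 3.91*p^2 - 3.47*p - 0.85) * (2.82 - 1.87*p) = -7.48*p^5 + 5.296*p^4 + 1.7123*p^3 + 17.5151*p^2 - 8.1959*p - 2.397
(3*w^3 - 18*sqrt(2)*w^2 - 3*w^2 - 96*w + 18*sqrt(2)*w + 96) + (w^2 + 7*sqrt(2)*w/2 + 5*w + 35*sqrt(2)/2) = 3*w^3 - 18*sqrt(2)*w^2 - 2*w^2 - 91*w + 43*sqrt(2)*w/2 + 35*sqrt(2)/2 + 96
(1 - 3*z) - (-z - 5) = 6 - 2*z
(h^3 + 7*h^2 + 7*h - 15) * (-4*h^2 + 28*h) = -4*h^5 + 168*h^3 + 256*h^2 - 420*h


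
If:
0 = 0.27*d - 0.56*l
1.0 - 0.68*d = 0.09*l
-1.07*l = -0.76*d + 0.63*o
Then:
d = 1.38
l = 0.67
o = 0.54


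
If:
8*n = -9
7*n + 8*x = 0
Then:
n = -9/8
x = 63/64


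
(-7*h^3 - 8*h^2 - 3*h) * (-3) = 21*h^3 + 24*h^2 + 9*h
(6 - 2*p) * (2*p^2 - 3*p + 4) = -4*p^3 + 18*p^2 - 26*p + 24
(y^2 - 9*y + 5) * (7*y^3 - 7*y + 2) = 7*y^5 - 63*y^4 + 28*y^3 + 65*y^2 - 53*y + 10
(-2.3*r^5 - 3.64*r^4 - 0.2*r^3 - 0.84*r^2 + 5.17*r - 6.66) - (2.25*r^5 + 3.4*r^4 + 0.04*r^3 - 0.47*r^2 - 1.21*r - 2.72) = -4.55*r^5 - 7.04*r^4 - 0.24*r^3 - 0.37*r^2 + 6.38*r - 3.94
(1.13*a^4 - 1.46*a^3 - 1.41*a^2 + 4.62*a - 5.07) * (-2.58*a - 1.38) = -2.9154*a^5 + 2.2074*a^4 + 5.6526*a^3 - 9.9738*a^2 + 6.705*a + 6.9966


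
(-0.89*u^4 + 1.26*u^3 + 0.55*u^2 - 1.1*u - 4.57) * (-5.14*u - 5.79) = 4.5746*u^5 - 1.3233*u^4 - 10.1224*u^3 + 2.4695*u^2 + 29.8588*u + 26.4603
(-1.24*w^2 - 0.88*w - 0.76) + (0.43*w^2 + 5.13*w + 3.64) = -0.81*w^2 + 4.25*w + 2.88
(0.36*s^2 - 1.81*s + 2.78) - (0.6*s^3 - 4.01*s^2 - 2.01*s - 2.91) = -0.6*s^3 + 4.37*s^2 + 0.2*s + 5.69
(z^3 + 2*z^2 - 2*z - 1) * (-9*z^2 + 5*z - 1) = -9*z^5 - 13*z^4 + 27*z^3 - 3*z^2 - 3*z + 1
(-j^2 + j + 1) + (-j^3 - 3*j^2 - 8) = -j^3 - 4*j^2 + j - 7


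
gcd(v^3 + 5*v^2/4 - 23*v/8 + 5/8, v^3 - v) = v - 1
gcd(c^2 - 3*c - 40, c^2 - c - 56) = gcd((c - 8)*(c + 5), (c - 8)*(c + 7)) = c - 8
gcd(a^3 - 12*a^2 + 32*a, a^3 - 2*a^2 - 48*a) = a^2 - 8*a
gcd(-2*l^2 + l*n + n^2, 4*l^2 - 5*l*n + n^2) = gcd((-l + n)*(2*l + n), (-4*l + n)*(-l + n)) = l - n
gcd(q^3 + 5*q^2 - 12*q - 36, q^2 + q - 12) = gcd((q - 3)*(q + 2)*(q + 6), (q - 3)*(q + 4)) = q - 3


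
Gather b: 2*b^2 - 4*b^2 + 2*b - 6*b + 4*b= -2*b^2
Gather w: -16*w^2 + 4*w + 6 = -16*w^2 + 4*w + 6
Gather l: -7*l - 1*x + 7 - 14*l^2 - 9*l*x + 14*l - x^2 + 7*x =-14*l^2 + l*(7 - 9*x) - x^2 + 6*x + 7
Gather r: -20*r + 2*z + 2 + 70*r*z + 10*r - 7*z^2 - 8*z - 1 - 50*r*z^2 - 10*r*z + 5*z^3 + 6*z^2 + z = r*(-50*z^2 + 60*z - 10) + 5*z^3 - z^2 - 5*z + 1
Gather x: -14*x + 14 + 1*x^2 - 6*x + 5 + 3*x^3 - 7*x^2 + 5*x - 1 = 3*x^3 - 6*x^2 - 15*x + 18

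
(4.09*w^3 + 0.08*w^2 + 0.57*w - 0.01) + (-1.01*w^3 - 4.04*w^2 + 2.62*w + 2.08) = 3.08*w^3 - 3.96*w^2 + 3.19*w + 2.07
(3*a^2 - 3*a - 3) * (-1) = -3*a^2 + 3*a + 3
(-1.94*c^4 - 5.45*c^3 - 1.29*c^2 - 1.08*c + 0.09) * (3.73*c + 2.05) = -7.2362*c^5 - 24.3055*c^4 - 15.9842*c^3 - 6.6729*c^2 - 1.8783*c + 0.1845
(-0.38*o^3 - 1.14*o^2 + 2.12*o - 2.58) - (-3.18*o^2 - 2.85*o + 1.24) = -0.38*o^3 + 2.04*o^2 + 4.97*o - 3.82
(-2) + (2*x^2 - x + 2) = 2*x^2 - x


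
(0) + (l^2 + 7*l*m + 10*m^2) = l^2 + 7*l*m + 10*m^2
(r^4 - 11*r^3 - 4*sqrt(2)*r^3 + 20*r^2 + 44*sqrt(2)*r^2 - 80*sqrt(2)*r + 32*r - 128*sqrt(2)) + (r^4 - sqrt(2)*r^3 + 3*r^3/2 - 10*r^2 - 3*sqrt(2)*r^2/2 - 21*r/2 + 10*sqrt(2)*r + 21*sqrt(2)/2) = 2*r^4 - 19*r^3/2 - 5*sqrt(2)*r^3 + 10*r^2 + 85*sqrt(2)*r^2/2 - 70*sqrt(2)*r + 43*r/2 - 235*sqrt(2)/2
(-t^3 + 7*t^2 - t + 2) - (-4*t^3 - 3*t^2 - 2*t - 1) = 3*t^3 + 10*t^2 + t + 3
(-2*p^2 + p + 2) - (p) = 2 - 2*p^2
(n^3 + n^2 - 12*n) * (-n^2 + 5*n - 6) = -n^5 + 4*n^4 + 11*n^3 - 66*n^2 + 72*n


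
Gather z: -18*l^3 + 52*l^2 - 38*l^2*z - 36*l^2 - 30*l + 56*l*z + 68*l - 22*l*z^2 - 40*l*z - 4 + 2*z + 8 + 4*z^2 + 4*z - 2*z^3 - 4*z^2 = -18*l^3 + 16*l^2 - 22*l*z^2 + 38*l - 2*z^3 + z*(-38*l^2 + 16*l + 6) + 4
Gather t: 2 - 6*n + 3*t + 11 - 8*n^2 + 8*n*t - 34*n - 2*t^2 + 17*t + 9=-8*n^2 - 40*n - 2*t^2 + t*(8*n + 20) + 22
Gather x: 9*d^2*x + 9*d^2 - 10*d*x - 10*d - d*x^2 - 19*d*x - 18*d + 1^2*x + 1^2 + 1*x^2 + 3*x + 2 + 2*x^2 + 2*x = 9*d^2 - 28*d + x^2*(3 - d) + x*(9*d^2 - 29*d + 6) + 3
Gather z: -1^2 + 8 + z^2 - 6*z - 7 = z^2 - 6*z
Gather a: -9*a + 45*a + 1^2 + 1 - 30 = 36*a - 28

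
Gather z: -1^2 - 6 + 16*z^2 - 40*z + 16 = 16*z^2 - 40*z + 9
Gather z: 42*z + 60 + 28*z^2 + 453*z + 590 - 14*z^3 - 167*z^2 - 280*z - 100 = -14*z^3 - 139*z^2 + 215*z + 550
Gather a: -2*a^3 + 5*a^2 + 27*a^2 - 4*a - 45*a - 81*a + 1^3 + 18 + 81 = -2*a^3 + 32*a^2 - 130*a + 100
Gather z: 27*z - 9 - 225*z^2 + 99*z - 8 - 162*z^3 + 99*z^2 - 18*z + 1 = -162*z^3 - 126*z^2 + 108*z - 16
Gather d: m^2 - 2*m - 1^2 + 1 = m^2 - 2*m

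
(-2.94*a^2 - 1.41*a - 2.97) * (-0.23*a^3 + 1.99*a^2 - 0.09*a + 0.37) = 0.6762*a^5 - 5.5263*a^4 - 1.8582*a^3 - 6.8712*a^2 - 0.2544*a - 1.0989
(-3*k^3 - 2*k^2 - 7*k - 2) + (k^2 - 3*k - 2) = -3*k^3 - k^2 - 10*k - 4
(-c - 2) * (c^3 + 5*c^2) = -c^4 - 7*c^3 - 10*c^2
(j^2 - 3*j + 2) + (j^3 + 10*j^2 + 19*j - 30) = j^3 + 11*j^2 + 16*j - 28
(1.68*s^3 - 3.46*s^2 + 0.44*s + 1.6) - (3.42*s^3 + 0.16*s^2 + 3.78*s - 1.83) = -1.74*s^3 - 3.62*s^2 - 3.34*s + 3.43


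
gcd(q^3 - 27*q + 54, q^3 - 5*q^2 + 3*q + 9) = q^2 - 6*q + 9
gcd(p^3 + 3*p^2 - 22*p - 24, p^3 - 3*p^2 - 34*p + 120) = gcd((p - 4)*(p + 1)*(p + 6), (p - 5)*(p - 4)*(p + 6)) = p^2 + 2*p - 24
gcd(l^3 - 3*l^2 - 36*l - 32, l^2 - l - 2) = l + 1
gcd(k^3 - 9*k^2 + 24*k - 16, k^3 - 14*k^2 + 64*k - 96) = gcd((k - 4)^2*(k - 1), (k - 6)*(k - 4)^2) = k^2 - 8*k + 16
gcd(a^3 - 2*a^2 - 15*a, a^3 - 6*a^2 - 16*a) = a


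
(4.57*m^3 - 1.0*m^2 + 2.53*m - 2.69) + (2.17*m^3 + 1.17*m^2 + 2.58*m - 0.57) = 6.74*m^3 + 0.17*m^2 + 5.11*m - 3.26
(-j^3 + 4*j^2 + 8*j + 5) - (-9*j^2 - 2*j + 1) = -j^3 + 13*j^2 + 10*j + 4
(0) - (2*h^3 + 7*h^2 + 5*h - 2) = -2*h^3 - 7*h^2 - 5*h + 2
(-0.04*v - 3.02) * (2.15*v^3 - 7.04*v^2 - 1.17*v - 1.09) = -0.086*v^4 - 6.2114*v^3 + 21.3076*v^2 + 3.577*v + 3.2918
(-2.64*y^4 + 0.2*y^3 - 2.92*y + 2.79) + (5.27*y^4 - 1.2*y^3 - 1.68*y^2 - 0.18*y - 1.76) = 2.63*y^4 - 1.0*y^3 - 1.68*y^2 - 3.1*y + 1.03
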